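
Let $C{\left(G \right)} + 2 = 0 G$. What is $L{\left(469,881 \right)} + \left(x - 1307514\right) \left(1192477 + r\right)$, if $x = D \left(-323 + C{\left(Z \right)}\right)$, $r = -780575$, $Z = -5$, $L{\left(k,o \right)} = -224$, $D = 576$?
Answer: $-615675686252$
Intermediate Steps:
$C{\left(G \right)} = -2$ ($C{\left(G \right)} = -2 + 0 G = -2 + 0 = -2$)
$x = -187200$ ($x = 576 \left(-323 - 2\right) = 576 \left(-325\right) = -187200$)
$L{\left(469,881 \right)} + \left(x - 1307514\right) \left(1192477 + r\right) = -224 + \left(-187200 - 1307514\right) \left(1192477 - 780575\right) = -224 - 615675686028 = -615675686252$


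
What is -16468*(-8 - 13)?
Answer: 345828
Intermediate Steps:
-16468*(-8 - 13) = -16468*(-21) = -716*(-483) = 345828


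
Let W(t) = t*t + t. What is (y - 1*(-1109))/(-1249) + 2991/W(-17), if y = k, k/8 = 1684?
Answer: -230273/339728 ≈ -0.67782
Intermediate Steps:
k = 13472 (k = 8*1684 = 13472)
W(t) = t + t² (W(t) = t² + t = t + t²)
y = 13472
(y - 1*(-1109))/(-1249) + 2991/W(-17) = (13472 - 1*(-1109))/(-1249) + 2991/((-17*(1 - 17))) = (13472 + 1109)*(-1/1249) + 2991/((-17*(-16))) = 14581*(-1/1249) + 2991/272 = -14581/1249 + 2991*(1/272) = -14581/1249 + 2991/272 = -230273/339728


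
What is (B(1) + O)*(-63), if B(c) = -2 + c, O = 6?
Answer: -315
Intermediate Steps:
(B(1) + O)*(-63) = ((-2 + 1) + 6)*(-63) = (-1 + 6)*(-63) = 5*(-63) = -315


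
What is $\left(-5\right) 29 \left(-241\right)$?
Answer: $34945$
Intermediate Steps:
$\left(-5\right) 29 \left(-241\right) = \left(-145\right) \left(-241\right) = 34945$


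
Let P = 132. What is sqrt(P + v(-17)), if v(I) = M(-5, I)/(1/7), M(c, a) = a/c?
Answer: sqrt(3895)/5 ≈ 12.482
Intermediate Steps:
v(I) = -7*I/5 (v(I) = (I/(-5))/(1/7) = (I*(-1/5))/(1/7) = -I/5*7 = -7*I/5)
sqrt(P + v(-17)) = sqrt(132 - 7/5*(-17)) = sqrt(132 + 119/5) = sqrt(779/5) = sqrt(3895)/5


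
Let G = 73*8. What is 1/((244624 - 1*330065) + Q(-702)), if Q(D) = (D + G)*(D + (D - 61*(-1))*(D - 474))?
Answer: -1/88952893 ≈ -1.1242e-8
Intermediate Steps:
G = 584
Q(D) = (584 + D)*(D + (-474 + D)*(61 + D)) (Q(D) = (D + 584)*(D + (D - 61*(-1))*(D - 474)) = (584 + D)*(D + (D + 61)*(-474 + D)) = (584 + D)*(D + (61 + D)*(-474 + D)) = (584 + D)*(D + (-474 + D)*(61 + D)))
1/((244624 - 1*330065) + Q(-702)) = 1/((244624 - 1*330065) + (-16885776 + (-702)³ - 269522*(-702) + 172*(-702)²)) = 1/((244624 - 330065) + (-16885776 - 345948408 + 189204444 + 172*492804)) = 1/(-85441 + (-16885776 - 345948408 + 189204444 + 84762288)) = 1/(-85441 - 88867452) = 1/(-88952893) = -1/88952893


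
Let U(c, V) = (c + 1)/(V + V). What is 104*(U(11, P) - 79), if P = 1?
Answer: -7592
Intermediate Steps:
U(c, V) = (1 + c)/(2*V) (U(c, V) = (1 + c)/((2*V)) = (1 + c)*(1/(2*V)) = (1 + c)/(2*V))
104*(U(11, P) - 79) = 104*((1/2)*(1 + 11)/1 - 79) = 104*((1/2)*1*12 - 79) = 104*(6 - 79) = 104*(-73) = -7592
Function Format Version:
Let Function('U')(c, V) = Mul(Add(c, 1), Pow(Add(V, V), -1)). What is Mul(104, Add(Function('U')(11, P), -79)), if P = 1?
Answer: -7592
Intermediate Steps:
Function('U')(c, V) = Mul(Rational(1, 2), Pow(V, -1), Add(1, c)) (Function('U')(c, V) = Mul(Add(1, c), Pow(Mul(2, V), -1)) = Mul(Add(1, c), Mul(Rational(1, 2), Pow(V, -1))) = Mul(Rational(1, 2), Pow(V, -1), Add(1, c)))
Mul(104, Add(Function('U')(11, P), -79)) = Mul(104, Add(Mul(Rational(1, 2), Pow(1, -1), Add(1, 11)), -79)) = Mul(104, Add(Mul(Rational(1, 2), 1, 12), -79)) = Mul(104, Add(6, -79)) = Mul(104, -73) = -7592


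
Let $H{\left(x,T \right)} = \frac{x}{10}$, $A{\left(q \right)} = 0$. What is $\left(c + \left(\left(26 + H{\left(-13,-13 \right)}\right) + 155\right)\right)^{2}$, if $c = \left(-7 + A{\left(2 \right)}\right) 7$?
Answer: $\frac{1708249}{100} \approx 17083.0$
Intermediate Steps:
$H{\left(x,T \right)} = \frac{x}{10}$ ($H{\left(x,T \right)} = x \frac{1}{10} = \frac{x}{10}$)
$c = -49$ ($c = \left(-7 + 0\right) 7 = \left(-7\right) 7 = -49$)
$\left(c + \left(\left(26 + H{\left(-13,-13 \right)}\right) + 155\right)\right)^{2} = \left(-49 + \left(\left(26 + \frac{1}{10} \left(-13\right)\right) + 155\right)\right)^{2} = \left(-49 + \left(\left(26 - \frac{13}{10}\right) + 155\right)\right)^{2} = \left(-49 + \left(\frac{247}{10} + 155\right)\right)^{2} = \left(-49 + \frac{1797}{10}\right)^{2} = \left(\frac{1307}{10}\right)^{2} = \frac{1708249}{100}$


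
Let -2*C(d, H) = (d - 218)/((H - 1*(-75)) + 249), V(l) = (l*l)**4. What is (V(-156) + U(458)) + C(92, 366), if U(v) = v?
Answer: 80672334145823153041/230 ≈ 3.5075e+17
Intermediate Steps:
V(l) = l**8 (V(l) = (l**2)**4 = l**8)
C(d, H) = -(-218 + d)/(2*(324 + H)) (C(d, H) = -(d - 218)/(2*((H - 1*(-75)) + 249)) = -(-218 + d)/(2*((H + 75) + 249)) = -(-218 + d)/(2*((75 + H) + 249)) = -(-218 + d)/(2*(324 + H)))
(V(-156) + U(458)) + C(92, 366) = ((-156)**8 + 458) + (218 - 1*92)/(2*(324 + 366)) = (350749278894882816 + 458) + (1/2)*(218 - 92)/690 = 350749278894883274 + (1/2)*(1/690)*126 = 350749278894883274 + 21/230 = 80672334145823153041/230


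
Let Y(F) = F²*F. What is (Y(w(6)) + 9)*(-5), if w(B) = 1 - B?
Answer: 580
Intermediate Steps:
Y(F) = F³
(Y(w(6)) + 9)*(-5) = ((1 - 1*6)³ + 9)*(-5) = ((1 - 6)³ + 9)*(-5) = ((-5)³ + 9)*(-5) = (-125 + 9)*(-5) = -116*(-5) = 580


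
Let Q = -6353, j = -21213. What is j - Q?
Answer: -14860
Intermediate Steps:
j - Q = -21213 - 1*(-6353) = -21213 + 6353 = -14860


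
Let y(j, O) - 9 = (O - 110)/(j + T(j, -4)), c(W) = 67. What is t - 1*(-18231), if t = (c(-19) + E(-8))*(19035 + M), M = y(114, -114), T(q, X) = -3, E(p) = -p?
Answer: 53516047/37 ≈ 1.4464e+6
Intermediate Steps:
y(j, O) = 9 + (-110 + O)/(-3 + j) (y(j, O) = 9 + (O - 110)/(j - 3) = 9 + (-110 + O)/(-3 + j))
M = 775/111 (M = (-137 - 114 + 9*114)/(-3 + 114) = (-137 - 114 + 1026)/111 = (1/111)*775 = 775/111 ≈ 6.9820)
t = 52841500/37 (t = (67 - 1*(-8))*(19035 + 775/111) = (67 + 8)*(2113660/111) = 75*(2113660/111) = 52841500/37 ≈ 1.4281e+6)
t - 1*(-18231) = 52841500/37 - 1*(-18231) = 52841500/37 + 18231 = 53516047/37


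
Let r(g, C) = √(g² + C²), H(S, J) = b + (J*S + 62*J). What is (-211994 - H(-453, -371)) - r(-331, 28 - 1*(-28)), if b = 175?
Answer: -357230 - √112697 ≈ -3.5757e+5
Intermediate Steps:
H(S, J) = 175 + 62*J + J*S (H(S, J) = 175 + (J*S + 62*J) = 175 + (62*J + J*S) = 175 + 62*J + J*S)
r(g, C) = √(C² + g²)
(-211994 - H(-453, -371)) - r(-331, 28 - 1*(-28)) = (-211994 - (175 + 62*(-371) - 371*(-453))) - √((28 - 1*(-28))² + (-331)²) = (-211994 - (175 - 23002 + 168063)) - √((28 + 28)² + 109561) = (-211994 - 1*145236) - √(56² + 109561) = (-211994 - 145236) - √(3136 + 109561) = -357230 - √112697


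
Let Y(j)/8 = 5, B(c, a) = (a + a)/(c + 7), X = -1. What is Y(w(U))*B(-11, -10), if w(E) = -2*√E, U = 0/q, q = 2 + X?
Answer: 200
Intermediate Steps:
q = 1 (q = 2 - 1 = 1)
B(c, a) = 2*a/(7 + c) (B(c, a) = (2*a)/(7 + c) = 2*a/(7 + c))
U = 0 (U = 0/1 = 0*1 = 0)
Y(j) = 40 (Y(j) = 8*5 = 40)
Y(w(U))*B(-11, -10) = 40*(2*(-10)/(7 - 11)) = 40*(2*(-10)/(-4)) = 40*(2*(-10)*(-¼)) = 40*5 = 200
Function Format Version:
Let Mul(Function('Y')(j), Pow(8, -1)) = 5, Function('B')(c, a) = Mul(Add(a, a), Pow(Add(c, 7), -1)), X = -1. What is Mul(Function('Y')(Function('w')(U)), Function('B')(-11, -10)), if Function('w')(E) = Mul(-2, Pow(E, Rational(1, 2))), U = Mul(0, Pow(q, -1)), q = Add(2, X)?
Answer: 200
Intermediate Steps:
q = 1 (q = Add(2, -1) = 1)
Function('B')(c, a) = Mul(2, a, Pow(Add(7, c), -1)) (Function('B')(c, a) = Mul(Mul(2, a), Pow(Add(7, c), -1)) = Mul(2, a, Pow(Add(7, c), -1)))
U = 0 (U = Mul(0, Pow(1, -1)) = Mul(0, 1) = 0)
Function('Y')(j) = 40 (Function('Y')(j) = Mul(8, 5) = 40)
Mul(Function('Y')(Function('w')(U)), Function('B')(-11, -10)) = Mul(40, Mul(2, -10, Pow(Add(7, -11), -1))) = Mul(40, Mul(2, -10, Pow(-4, -1))) = Mul(40, Mul(2, -10, Rational(-1, 4))) = Mul(40, 5) = 200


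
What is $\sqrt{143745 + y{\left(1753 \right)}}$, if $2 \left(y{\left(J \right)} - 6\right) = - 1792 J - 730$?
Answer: $i \sqrt{1427302} \approx 1194.7 i$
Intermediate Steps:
$y{\left(J \right)} = -359 - 896 J$ ($y{\left(J \right)} = 6 + \frac{- 1792 J - 730}{2} = 6 + \frac{-730 - 1792 J}{2} = 6 - \left(365 + 896 J\right) = -359 - 896 J$)
$\sqrt{143745 + y{\left(1753 \right)}} = \sqrt{143745 - 1571047} = \sqrt{-1427302} = i \sqrt{1427302}$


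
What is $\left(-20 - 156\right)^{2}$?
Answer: $30976$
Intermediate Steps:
$\left(-20 - 156\right)^{2} = \left(-176\right)^{2} = 30976$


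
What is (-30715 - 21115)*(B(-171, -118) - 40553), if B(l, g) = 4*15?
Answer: 2098752190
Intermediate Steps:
B(l, g) = 60
(-30715 - 21115)*(B(-171, -118) - 40553) = (-30715 - 21115)*(60 - 40553) = -51830*(-40493) = 2098752190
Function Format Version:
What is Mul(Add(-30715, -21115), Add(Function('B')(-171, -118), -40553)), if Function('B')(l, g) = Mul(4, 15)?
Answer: 2098752190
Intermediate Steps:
Function('B')(l, g) = 60
Mul(Add(-30715, -21115), Add(Function('B')(-171, -118), -40553)) = Mul(Add(-30715, -21115), Add(60, -40553)) = Mul(-51830, -40493) = 2098752190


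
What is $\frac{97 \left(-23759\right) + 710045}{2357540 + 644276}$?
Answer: $- \frac{797289}{1500908} \approx -0.5312$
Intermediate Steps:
$\frac{97 \left(-23759\right) + 710045}{2357540 + 644276} = \frac{-2304623 + 710045}{3001816} = \left(-1594578\right) \frac{1}{3001816} = - \frac{797289}{1500908}$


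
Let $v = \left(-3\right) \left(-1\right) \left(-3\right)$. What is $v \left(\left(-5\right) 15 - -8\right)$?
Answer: $603$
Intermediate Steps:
$v = -9$ ($v = 3 \left(-3\right) = -9$)
$v \left(\left(-5\right) 15 - -8\right) = - 9 \left(\left(-5\right) 15 - -8\right) = - 9 \left(-75 + 8\right) = \left(-9\right) \left(-67\right) = 603$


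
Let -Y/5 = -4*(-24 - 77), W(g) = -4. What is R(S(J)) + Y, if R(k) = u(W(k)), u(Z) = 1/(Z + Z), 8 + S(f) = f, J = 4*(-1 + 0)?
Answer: -16161/8 ≈ -2020.1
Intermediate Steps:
J = -4 (J = 4*(-1) = -4)
S(f) = -8 + f
Y = -2020 (Y = -(-20)*(-24 - 77) = -(-20)*(-101) = -5*404 = -2020)
u(Z) = 1/(2*Z)
R(k) = -1/8 (R(k) = (1/2)/(-4) = (1/2)*(-1/4) = -1/8)
R(S(J)) + Y = -1/8 - 2020 = -16161/8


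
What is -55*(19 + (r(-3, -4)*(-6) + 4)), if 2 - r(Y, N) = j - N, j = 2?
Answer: -2585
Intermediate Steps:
r(Y, N) = N (r(Y, N) = 2 - (2 - N) = 2 + (-2 + N) = N)
-55*(19 + (r(-3, -4)*(-6) + 4)) = -55*(19 + (-4*(-6) + 4)) = -55*(19 + (24 + 4)) = -55*(19 + 28) = -55*47 = -2585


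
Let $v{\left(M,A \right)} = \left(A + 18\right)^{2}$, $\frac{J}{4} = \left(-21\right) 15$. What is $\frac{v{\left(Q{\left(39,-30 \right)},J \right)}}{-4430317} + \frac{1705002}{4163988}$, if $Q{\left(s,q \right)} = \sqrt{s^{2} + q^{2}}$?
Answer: $\frac{188413560067}{3074631137366} \approx 0.06128$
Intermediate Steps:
$J = -1260$ ($J = 4 \left(\left(-21\right) 15\right) = 4 \left(-315\right) = -1260$)
$Q{\left(s,q \right)} = \sqrt{q^{2} + s^{2}}$
$v{\left(M,A \right)} = \left(18 + A\right)^{2}$
$\frac{v{\left(Q{\left(39,-30 \right)},J \right)}}{-4430317} + \frac{1705002}{4163988} = \frac{\left(18 - 1260\right)^{2}}{-4430317} + \frac{1705002}{4163988} = \left(-1242\right)^{2} \left(- \frac{1}{4430317}\right) + 1705002 \cdot \frac{1}{4163988} = 1542564 \left(- \frac{1}{4430317}\right) + \frac{284167}{693998} = - \frac{1542564}{4430317} + \frac{284167}{693998} = \frac{188413560067}{3074631137366}$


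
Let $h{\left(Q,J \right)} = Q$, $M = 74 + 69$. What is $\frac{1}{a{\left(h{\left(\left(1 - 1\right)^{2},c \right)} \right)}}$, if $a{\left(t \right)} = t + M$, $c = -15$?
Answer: $\frac{1}{143} \approx 0.006993$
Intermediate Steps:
$M = 143$
$a{\left(t \right)} = 143 + t$ ($a{\left(t \right)} = t + 143 = 143 + t$)
$\frac{1}{a{\left(h{\left(\left(1 - 1\right)^{2},c \right)} \right)}} = \frac{1}{143 + \left(1 - 1\right)^{2}} = \frac{1}{143 + 0^{2}} = \frac{1}{143 + 0} = \frac{1}{143}$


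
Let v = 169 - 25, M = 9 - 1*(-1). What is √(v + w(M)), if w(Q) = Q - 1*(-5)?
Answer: √159 ≈ 12.610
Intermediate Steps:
M = 10 (M = 9 + 1 = 10)
v = 144
w(Q) = 5 + Q (w(Q) = Q + 5 = 5 + Q)
√(v + w(M)) = √(144 + (5 + 10)) = √(144 + 15) = √159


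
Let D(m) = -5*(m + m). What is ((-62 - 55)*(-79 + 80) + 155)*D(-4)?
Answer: 1520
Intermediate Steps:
D(m) = -10*m
((-62 - 55)*(-79 + 80) + 155)*D(-4) = ((-62 - 55)*(-79 + 80) + 155)*(-10*(-4)) = (-117*1 + 155)*40 = (-117 + 155)*40 = 38*40 = 1520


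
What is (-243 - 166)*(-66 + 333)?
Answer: -109203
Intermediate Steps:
(-243 - 166)*(-66 + 333) = -409*267 = -109203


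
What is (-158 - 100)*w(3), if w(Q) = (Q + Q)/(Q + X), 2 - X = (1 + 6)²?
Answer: 387/11 ≈ 35.182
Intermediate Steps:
X = -47 (X = 2 - (1 + 6)² = 2 - 1*7² = 2 - 1*49 = 2 - 49 = -47)
w(Q) = 2*Q/(-47 + Q) (w(Q) = (Q + Q)/(Q - 47) = (2*Q)/(-47 + Q) = 2*Q/(-47 + Q))
(-158 - 100)*w(3) = (-158 - 100)*(2*3/(-47 + 3)) = -516*3/(-44) = -516*3*(-1)/44 = -258*(-3/22) = 387/11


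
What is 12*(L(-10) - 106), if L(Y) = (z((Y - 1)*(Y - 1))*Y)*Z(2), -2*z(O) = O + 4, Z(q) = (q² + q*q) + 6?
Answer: 103728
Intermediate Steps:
Z(q) = 6 + 2*q² (Z(q) = (q² + q²) + 6 = 2*q² + 6 = 6 + 2*q²)
z(O) = -2 - O/2 (z(O) = -(O + 4)/2 = -(4 + O)/2 = -2 - O/2)
L(Y) = 14*Y*(-2 - (-1 + Y)²/2) (L(Y) = ((-2 - (Y - 1)*(Y - 1)/2)*Y)*(6 + 2*2²) = ((-2 - (-1 + Y)*(-1 + Y)/2)*Y)*(6 + 2*4) = ((-2 - (-1 + Y)²/2)*Y)*(6 + 8) = (Y*(-2 - (-1 + Y)²/2))*14 = 14*Y*(-2 - (-1 + Y)²/2))
12*(L(-10) - 106) = 12*(-7*(-10)*(4 + (-1 - 10)²) - 106) = 12*(-7*(-10)*(4 + (-11)²) - 106) = 12*(-7*(-10)*(4 + 121) - 106) = 12*(-7*(-10)*125 - 106) = 12*(8750 - 106) = 12*8644 = 103728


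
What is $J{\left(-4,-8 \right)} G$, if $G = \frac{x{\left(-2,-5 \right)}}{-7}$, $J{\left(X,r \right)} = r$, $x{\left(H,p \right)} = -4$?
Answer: $- \frac{32}{7} \approx -4.5714$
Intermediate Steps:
$G = \frac{4}{7}$ ($G = - \frac{4}{-7} = \left(-4\right) \left(- \frac{1}{7}\right) = \frac{4}{7} \approx 0.57143$)
$J{\left(-4,-8 \right)} G = \left(-8\right) \frac{4}{7} = - \frac{32}{7}$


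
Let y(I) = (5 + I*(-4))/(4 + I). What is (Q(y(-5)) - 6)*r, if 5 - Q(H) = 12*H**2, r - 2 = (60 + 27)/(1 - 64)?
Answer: -97513/21 ≈ -4643.5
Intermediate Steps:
r = 13/21 (r = 2 + (60 + 27)/(1 - 64) = 2 + 87/(-63) = 2 + 87*(-1/63) = 2 - 29/21 = 13/21 ≈ 0.61905)
y(I) = (5 - 4*I)/(4 + I)
Q(H) = 5 - 12*H**2
(Q(y(-5)) - 6)*r = ((5 - 12*(5 - 4*(-5))**2/(4 - 5)**2) - 6)*(13/21) = ((5 - 12*(5 + 20)**2) - 6)*(13/21) = ((5 - 12*(-1*25)**2) - 6)*(13/21) = ((5 - 12*(-25)**2) - 6)*(13/21) = ((5 - 12*625) - 6)*(13/21) = ((5 - 7500) - 6)*(13/21) = (-7495 - 6)*(13/21) = -7501*13/21 = -97513/21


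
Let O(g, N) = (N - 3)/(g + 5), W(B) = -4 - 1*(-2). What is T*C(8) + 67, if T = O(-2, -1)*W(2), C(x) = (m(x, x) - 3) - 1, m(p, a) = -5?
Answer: 43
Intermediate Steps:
W(B) = -2 (W(B) = -4 + 2 = -2)
O(g, N) = (-3 + N)/(5 + g)
C(x) = -9 (C(x) = (-5 - 3) - 1 = -8 - 1 = -9)
T = 8/3 (T = ((-3 - 1)/(5 - 2))*(-2) = (-4/3)*(-2) = ((⅓)*(-4))*(-2) = -4/3*(-2) = 8/3 ≈ 2.6667)
T*C(8) + 67 = (8/3)*(-9) + 67 = -24 + 67 = 43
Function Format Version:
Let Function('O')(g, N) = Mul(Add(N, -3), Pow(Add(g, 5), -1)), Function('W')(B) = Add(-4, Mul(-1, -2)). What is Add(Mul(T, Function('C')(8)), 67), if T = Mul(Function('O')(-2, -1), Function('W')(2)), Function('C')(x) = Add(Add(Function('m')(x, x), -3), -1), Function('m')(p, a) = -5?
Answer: 43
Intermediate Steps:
Function('W')(B) = -2 (Function('W')(B) = Add(-4, 2) = -2)
Function('O')(g, N) = Mul(Pow(Add(5, g), -1), Add(-3, N)) (Function('O')(g, N) = Mul(Add(-3, N), Pow(Add(5, g), -1)) = Mul(Pow(Add(5, g), -1), Add(-3, N)))
Function('C')(x) = -9 (Function('C')(x) = Add(Add(-5, -3), -1) = Add(-8, -1) = -9)
T = Rational(8, 3) (T = Mul(Mul(Pow(Add(5, -2), -1), Add(-3, -1)), -2) = Mul(Mul(Pow(3, -1), -4), -2) = Mul(Mul(Rational(1, 3), -4), -2) = Mul(Rational(-4, 3), -2) = Rational(8, 3) ≈ 2.6667)
Add(Mul(T, Function('C')(8)), 67) = Add(Mul(Rational(8, 3), -9), 67) = Add(-24, 67) = 43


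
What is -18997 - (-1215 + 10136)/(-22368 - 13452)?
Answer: -680463619/35820 ≈ -18997.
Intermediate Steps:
-18997 - (-1215 + 10136)/(-22368 - 13452) = -18997 - 8921/(-35820) = -18997 - 8921*(-1)/35820 = -18997 - 1*(-8921/35820) = -18997 + 8921/35820 = -680463619/35820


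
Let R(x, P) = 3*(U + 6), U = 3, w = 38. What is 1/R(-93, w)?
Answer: 1/27 ≈ 0.037037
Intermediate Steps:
R(x, P) = 27 (R(x, P) = 3*(3 + 6) = 3*9 = 27)
1/R(-93, w) = 1/27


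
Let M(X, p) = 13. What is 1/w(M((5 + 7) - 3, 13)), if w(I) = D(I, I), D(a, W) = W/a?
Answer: 1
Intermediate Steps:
w(I) = 1 (w(I) = I/I = 1)
1/w(M((5 + 7) - 3, 13)) = 1/1 = 1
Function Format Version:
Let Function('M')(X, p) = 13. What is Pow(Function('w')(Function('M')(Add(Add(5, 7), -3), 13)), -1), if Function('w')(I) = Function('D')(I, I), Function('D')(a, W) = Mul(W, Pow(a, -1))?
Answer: 1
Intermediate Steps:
Function('w')(I) = 1 (Function('w')(I) = Mul(I, Pow(I, -1)) = 1)
Pow(Function('w')(Function('M')(Add(Add(5, 7), -3), 13)), -1) = Pow(1, -1) = 1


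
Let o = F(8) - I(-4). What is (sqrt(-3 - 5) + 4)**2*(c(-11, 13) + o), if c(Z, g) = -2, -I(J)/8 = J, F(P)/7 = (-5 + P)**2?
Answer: 232 + 464*I*sqrt(2) ≈ 232.0 + 656.2*I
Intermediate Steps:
F(P) = 7*(-5 + P)**2
I(J) = -8*J
o = 31 (o = 7*(-5 + 8)**2 - (-8)*(-4) = 7*3**2 - 1*32 = 7*9 - 32 = 63 - 32 = 31)
(sqrt(-3 - 5) + 4)**2*(c(-11, 13) + o) = (sqrt(-3 - 5) + 4)**2*(-2 + 31) = (sqrt(-8) + 4)**2*29 = (2*I*sqrt(2) + 4)**2*29 = (4 + 2*I*sqrt(2))**2*29 = 29*(4 + 2*I*sqrt(2))**2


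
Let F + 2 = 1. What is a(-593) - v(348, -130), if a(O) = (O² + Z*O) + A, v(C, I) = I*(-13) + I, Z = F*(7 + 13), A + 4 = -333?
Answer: 361612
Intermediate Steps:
F = -1 (F = -2 + 1 = -1)
A = -337 (A = -4 - 333 = -337)
Z = -20 (Z = -(7 + 13) = -1*20 = -20)
v(C, I) = -12*I (v(C, I) = -13*I + I = -12*I)
a(O) = -337 + O² - 20*O (a(O) = (O² - 20*O) - 337 = -337 + O² - 20*O)
a(-593) - v(348, -130) = (-337 + (-593)² - 20*(-593)) - (-12)*(-130) = (-337 + 351649 + 11860) - 1*1560 = 363172 - 1560 = 361612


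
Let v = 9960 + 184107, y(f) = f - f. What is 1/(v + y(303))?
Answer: 1/194067 ≈ 5.1529e-6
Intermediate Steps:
y(f) = 0
v = 194067
1/(v + y(303)) = 1/(194067 + 0) = 1/194067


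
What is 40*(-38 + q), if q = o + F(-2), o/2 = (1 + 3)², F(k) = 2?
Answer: -160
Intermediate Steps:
o = 32 (o = 2*(1 + 3)² = 2*4² = 2*16 = 32)
q = 34 (q = 32 + 2 = 34)
40*(-38 + q) = 40*(-38 + 34) = 40*(-4) = -160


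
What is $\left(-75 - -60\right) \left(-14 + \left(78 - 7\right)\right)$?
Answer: $-855$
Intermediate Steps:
$\left(-75 - -60\right) \left(-14 + \left(78 - 7\right)\right) = \left(-75 + 60\right) \left(-14 + 71\right) = \left(-15\right) 57 = -855$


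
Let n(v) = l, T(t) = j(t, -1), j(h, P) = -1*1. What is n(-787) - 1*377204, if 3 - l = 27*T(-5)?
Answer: -377174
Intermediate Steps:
j(h, P) = -1
T(t) = -1
l = 30 (l = 3 - 27*(-1) = 3 - 1*(-27) = 3 + 27 = 30)
n(v) = 30
n(-787) - 1*377204 = 30 - 1*377204 = 30 - 377204 = -377174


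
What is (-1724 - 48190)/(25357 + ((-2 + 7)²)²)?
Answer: -24957/12991 ≈ -1.9211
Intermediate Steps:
(-1724 - 48190)/(25357 + ((-2 + 7)²)²) = -49914/(25357 + (5²)²) = -49914/(25357 + 25²) = -49914/(25357 + 625) = -49914/25982 = -49914*1/25982 = -24957/12991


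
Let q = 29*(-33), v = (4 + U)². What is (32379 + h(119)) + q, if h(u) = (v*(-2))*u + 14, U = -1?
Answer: 29294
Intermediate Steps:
v = 9 (v = (4 - 1)² = 3² = 9)
h(u) = 14 - 18*u (h(u) = (9*(-2))*u + 14 = -18*u + 14 = 14 - 18*u)
q = -957
(32379 + h(119)) + q = (32379 + (14 - 18*119)) - 957 = (32379 + (14 - 2142)) - 957 = (32379 - 2128) - 957 = 30251 - 957 = 29294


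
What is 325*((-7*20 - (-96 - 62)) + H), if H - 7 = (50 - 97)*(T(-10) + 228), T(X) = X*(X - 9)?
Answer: -6376825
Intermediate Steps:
T(X) = X*(-9 + X)
H = -19639 (H = 7 + (50 - 97)*(-10*(-9 - 10) + 228) = 7 - 47*(-10*(-19) + 228) = 7 - 47*(190 + 228) = 7 - 47*418 = 7 - 19646 = -19639)
325*((-7*20 - (-96 - 62)) + H) = 325*((-7*20 - (-96 - 62)) - 19639) = 325*((-140 - 1*(-158)) - 19639) = 325*((-140 + 158) - 19639) = 325*(18 - 19639) = 325*(-19621) = -6376825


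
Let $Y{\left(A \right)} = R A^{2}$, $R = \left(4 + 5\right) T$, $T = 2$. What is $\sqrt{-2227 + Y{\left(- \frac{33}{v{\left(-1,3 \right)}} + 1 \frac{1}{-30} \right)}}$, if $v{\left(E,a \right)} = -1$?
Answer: $\frac{\sqrt{1733542}}{10} \approx 131.66$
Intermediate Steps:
$R = 18$ ($R = \left(4 + 5\right) 2 = 9 \cdot 2 = 18$)
$Y{\left(A \right)} = 18 A^{2}$
$\sqrt{-2227 + Y{\left(- \frac{33}{v{\left(-1,3 \right)}} + 1 \frac{1}{-30} \right)}} = \sqrt{-2227 + 18 \left(- \frac{33}{-1} + 1 \frac{1}{-30}\right)^{2}} = \sqrt{-2227 + 18 \left(\left(-33\right) \left(-1\right) + 1 \left(- \frac{1}{30}\right)\right)^{2}} = \sqrt{-2227 + 18 \left(33 - \frac{1}{30}\right)^{2}} = \sqrt{-2227 + 18 \left(\frac{989}{30}\right)^{2}} = \sqrt{-2227 + 18 \cdot \frac{978121}{900}} = \sqrt{-2227 + \frac{978121}{50}} = \sqrt{\frac{866771}{50}} = \frac{\sqrt{1733542}}{10}$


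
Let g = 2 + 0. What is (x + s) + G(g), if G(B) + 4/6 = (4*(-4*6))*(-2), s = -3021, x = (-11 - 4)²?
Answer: -7814/3 ≈ -2604.7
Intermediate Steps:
g = 2
x = 225 (x = (-15)² = 225)
G(B) = 574/3 (G(B) = -⅔ + (4*(-4*6))*(-2) = -⅔ + (4*(-24))*(-2) = -⅔ - 96*(-2) = -⅔ + 192 = 574/3)
(x + s) + G(g) = (225 - 3021) + 574/3 = -2796 + 574/3 = -7814/3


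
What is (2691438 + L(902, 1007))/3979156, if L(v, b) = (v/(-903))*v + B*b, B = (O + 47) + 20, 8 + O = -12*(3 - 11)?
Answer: 2570499665/3593177868 ≈ 0.71538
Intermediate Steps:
O = 88 (O = -8 - 12*(3 - 11) = -8 - 12*(-8) = -8 + 96 = 88)
B = 155 (B = (88 + 47) + 20 = 135 + 20 = 155)
L(v, b) = 155*b - v²/903 (L(v, b) = (v/(-903))*v + 155*b = (v*(-1/903))*v + 155*b = (-v/903)*v + 155*b = -v²/903 + 155*b = 155*b - v²/903)
(2691438 + L(902, 1007))/3979156 = (2691438 + (155*1007 - 1/903*902²))/3979156 = (2691438 + (156085 - 1/903*813604))*(1/3979156) = (2691438 + (156085 - 813604/903))*(1/3979156) = (2691438 + 140131151/903)*(1/3979156) = (2570499665/903)*(1/3979156) = 2570499665/3593177868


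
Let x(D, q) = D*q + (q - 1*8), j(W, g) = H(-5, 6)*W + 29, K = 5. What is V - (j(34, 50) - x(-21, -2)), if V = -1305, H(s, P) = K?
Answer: -1472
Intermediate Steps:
H(s, P) = 5
j(W, g) = 29 + 5*W (j(W, g) = 5*W + 29 = 29 + 5*W)
x(D, q) = -8 + q + D*q (x(D, q) = D*q + (q - 8) = D*q + (-8 + q) = -8 + q + D*q)
V - (j(34, 50) - x(-21, -2)) = -1305 - ((29 + 5*34) - (-8 - 2 - 21*(-2))) = -1305 - ((29 + 170) - (-8 - 2 + 42)) = -1305 - (199 - 1*32) = -1305 - (199 - 32) = -1305 - 1*167 = -1305 - 167 = -1472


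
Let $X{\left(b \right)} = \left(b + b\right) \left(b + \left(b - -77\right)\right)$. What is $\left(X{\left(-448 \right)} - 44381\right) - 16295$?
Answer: $673148$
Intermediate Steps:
$X{\left(b \right)} = 2 b \left(77 + 2 b\right)$ ($X{\left(b \right)} = 2 b \left(b + \left(b + 77\right)\right) = 2 b \left(b + \left(77 + b\right)\right) = 2 b \left(77 + 2 b\right)$)
$\left(X{\left(-448 \right)} - 44381\right) - 16295 = \left(2 \left(-448\right) \left(77 + 2 \left(-448\right)\right) - 44381\right) - 16295 = \left(2 \left(-448\right) \left(77 - 896\right) - 44381\right) - 16295 = \left(2 \left(-448\right) \left(-819\right) - 44381\right) - 16295 = \left(733824 - 44381\right) - 16295 = 689443 - 16295 = 673148$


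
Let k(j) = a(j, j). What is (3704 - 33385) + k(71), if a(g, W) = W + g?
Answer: -29539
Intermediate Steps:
k(j) = 2*j (k(j) = j + j = 2*j)
(3704 - 33385) + k(71) = (3704 - 33385) + 2*71 = -29681 + 142 = -29539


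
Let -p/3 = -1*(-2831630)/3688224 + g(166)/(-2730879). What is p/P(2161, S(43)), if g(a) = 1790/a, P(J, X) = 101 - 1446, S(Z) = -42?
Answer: 21394077598981/12493312826668944 ≈ 0.0017124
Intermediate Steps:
P(J, X) = -1345
p = -106970387994905/46443542106576 (p = -3*(-1*(-2831630)/3688224 + (1790/166)/(-2730879)) = -3*(2831630*(1/3688224) + (1790*(1/166))*(-1/2730879)) = -3*(1415815/1844112 + (895/83)*(-1/2730879)) = -3*(1415815/1844112 - 895/226662957) = -3*106970387994905/139330626319728 = -106970387994905/46443542106576 ≈ -2.3032)
p/P(2161, S(43)) = -106970387994905/46443542106576/(-1345) = -106970387994905/46443542106576*(-1/1345) = 21394077598981/12493312826668944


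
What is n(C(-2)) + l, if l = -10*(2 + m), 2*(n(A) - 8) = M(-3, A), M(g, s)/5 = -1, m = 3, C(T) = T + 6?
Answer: -89/2 ≈ -44.500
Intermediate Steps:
C(T) = 6 + T
M(g, s) = -5 (M(g, s) = 5*(-1) = -5)
n(A) = 11/2 (n(A) = 8 + (1/2)*(-5) = 8 - 5/2 = 11/2)
l = -50 (l = -10*(2 + 3) = -10*5 = -50)
n(C(-2)) + l = 11/2 - 50 = -89/2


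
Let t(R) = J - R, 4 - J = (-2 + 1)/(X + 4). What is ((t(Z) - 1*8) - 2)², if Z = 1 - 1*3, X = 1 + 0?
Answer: 361/25 ≈ 14.440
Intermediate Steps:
X = 1
J = 21/5 (J = 4 - (-2 + 1)/(1 + 4) = 4 - (-1)/5 = 4 - 1*(-⅕) = 4 + ⅕ = 21/5 ≈ 4.2000)
Z = -2 (Z = 1 - 3 = -2)
t(R) = 21/5 - R
((t(Z) - 1*8) - 2)² = (((21/5 - 1*(-2)) - 1*8) - 2)² = (((21/5 + 2) - 8) - 2)² = ((31/5 - 8) - 2)² = (-9/5 - 2)² = (-19/5)² = 361/25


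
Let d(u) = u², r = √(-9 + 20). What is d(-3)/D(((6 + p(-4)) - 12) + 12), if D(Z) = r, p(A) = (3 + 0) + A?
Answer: 9*√11/11 ≈ 2.7136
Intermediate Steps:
p(A) = 3 + A
r = √11 ≈ 3.3166
D(Z) = √11
d(-3)/D(((6 + p(-4)) - 12) + 12) = (-3)²/(√11) = 9*(√11/11) = 9*√11/11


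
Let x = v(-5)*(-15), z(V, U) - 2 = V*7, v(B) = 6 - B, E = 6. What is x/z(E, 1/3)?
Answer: -15/4 ≈ -3.7500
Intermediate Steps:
z(V, U) = 2 + 7*V (z(V, U) = 2 + V*7 = 2 + 7*V)
x = -165 (x = (6 - 1*(-5))*(-15) = (6 + 5)*(-15) = 11*(-15) = -165)
x/z(E, 1/3) = -165/(2 + 7*6) = -165/(2 + 42) = -165/44 = -165*1/44 = -15/4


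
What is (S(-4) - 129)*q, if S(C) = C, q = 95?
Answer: -12635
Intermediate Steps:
(S(-4) - 129)*q = (-4 - 129)*95 = -133*95 = -12635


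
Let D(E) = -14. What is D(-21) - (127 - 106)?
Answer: -35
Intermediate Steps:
D(-21) - (127 - 106) = -14 - (127 - 106) = -14 - 1*21 = -14 - 21 = -35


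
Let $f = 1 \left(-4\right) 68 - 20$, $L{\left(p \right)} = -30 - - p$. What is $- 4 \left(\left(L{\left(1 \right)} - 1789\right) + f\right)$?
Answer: $8440$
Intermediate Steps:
$L{\left(p \right)} = -30 + p$
$f = -292$ ($f = \left(-4\right) 68 - 20 = -272 - 20 = -292$)
$- 4 \left(\left(L{\left(1 \right)} - 1789\right) + f\right) = - 4 \left(\left(\left(-30 + 1\right) - 1789\right) - 292\right) = - 4 \left(\left(-29 - 1789\right) - 292\right) = - 4 \left(-1818 - 292\right) = \left(-4\right) \left(-2110\right) = 8440$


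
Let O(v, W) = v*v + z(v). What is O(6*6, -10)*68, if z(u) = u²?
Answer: 176256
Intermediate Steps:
O(v, W) = 2*v² (O(v, W) = v*v + v² = v² + v² = 2*v²)
O(6*6, -10)*68 = (2*(6*6)²)*68 = (2*36²)*68 = (2*1296)*68 = 2592*68 = 176256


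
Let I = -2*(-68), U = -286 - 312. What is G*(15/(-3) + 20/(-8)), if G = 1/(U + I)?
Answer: 5/308 ≈ 0.016234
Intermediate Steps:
U = -598
I = 136
G = -1/462 (G = 1/(-598 + 136) = 1/(-462) = -1/462 ≈ -0.0021645)
G*(15/(-3) + 20/(-8)) = -(15/(-3) + 20/(-8))/462 = -(15*(-⅓) + 20*(-⅛))/462 = -(-5 - 5/2)/462 = -1/462*(-15/2) = 5/308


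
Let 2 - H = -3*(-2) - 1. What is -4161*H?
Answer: 12483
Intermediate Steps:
H = -3 (H = 2 - (-3*(-2) - 1) = 2 - (6 - 1) = 2 - 1*5 = 2 - 5 = -3)
-4161*H = -4161*(-3) = 12483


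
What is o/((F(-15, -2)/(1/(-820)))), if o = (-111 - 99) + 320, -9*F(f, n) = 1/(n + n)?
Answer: -198/41 ≈ -4.8293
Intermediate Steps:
F(f, n) = -1/(18*n) (F(f, n) = -1/(9*(n + n)) = -1/(2*n)/9 = -1/(18*n))
o = 110 (o = -210 + 320 = 110)
o/((F(-15, -2)/(1/(-820)))) = 110/(((-1/18/(-2))/(1/(-820)))) = 110/(((-1/18*(-½))/(-1/820))) = 110/(((1/36)*(-820))) = 110/(-205/9) = 110*(-9/205) = -198/41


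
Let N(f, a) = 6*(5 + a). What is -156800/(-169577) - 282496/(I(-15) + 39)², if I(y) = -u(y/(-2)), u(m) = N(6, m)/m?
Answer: -47772955392/142614257 ≈ -334.98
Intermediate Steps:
N(f, a) = 30 + 6*a
u(m) = (30 + 6*m)/m
I(y) = -6 + 60/y (I(y) = -(6 + 30/((y/(-2)))) = -(6 + 30/((y*(-½)))) = -(6 + 30/((-y/2))) = -(6 + 30*(-2/y)) = -(6 - 60/y) = -6 + 60/y)
-156800/(-169577) - 282496/(I(-15) + 39)² = -156800/(-169577) - 282496/((-6 + 60/(-15)) + 39)² = -156800*(-1/169577) - 282496/((-6 + 60*(-1/15)) + 39)² = 156800/169577 - 282496/((-6 - 4) + 39)² = 156800/169577 - 282496/(-10 + 39)² = 156800/169577 - 282496/(29²) = 156800/169577 - 282496/841 = -47772955392/142614257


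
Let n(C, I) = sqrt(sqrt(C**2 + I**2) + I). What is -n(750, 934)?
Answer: -sqrt(934 + 2*sqrt(358714)) ≈ -46.172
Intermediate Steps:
n(C, I) = sqrt(I + sqrt(C**2 + I**2))
-n(750, 934) = -sqrt(934 + sqrt(750**2 + 934**2)) = -sqrt(934 + sqrt(562500 + 872356)) = -sqrt(934 + sqrt(1434856)) = -sqrt(934 + 2*sqrt(358714))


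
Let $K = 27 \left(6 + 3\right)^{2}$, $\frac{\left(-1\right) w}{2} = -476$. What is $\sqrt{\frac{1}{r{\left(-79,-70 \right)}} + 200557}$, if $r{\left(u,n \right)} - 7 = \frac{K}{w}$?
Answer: $\frac{\sqrt{15711684118109}}{8851} \approx 447.84$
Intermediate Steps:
$w = 952$ ($w = \left(-2\right) \left(-476\right) = 952$)
$K = 2187$ ($K = 27 \cdot 9^{2} = 27 \cdot 81 = 2187$)
$r{\left(u,n \right)} = \frac{8851}{952}$ ($r{\left(u,n \right)} = 7 + \frac{2187}{952} = \frac{8851}{952}$)
$\sqrt{\frac{1}{r{\left(-79,-70 \right)}} + 200557} = \sqrt{\frac{1}{\frac{8851}{952}} + 200557} = \sqrt{\frac{952}{8851} + 200557} = \sqrt{\frac{1775130959}{8851}} = \frac{\sqrt{15711684118109}}{8851}$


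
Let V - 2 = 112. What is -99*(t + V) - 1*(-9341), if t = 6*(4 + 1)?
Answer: -4915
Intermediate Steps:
V = 114 (V = 2 + 112 = 114)
t = 30 (t = 6*5 = 30)
-99*(t + V) - 1*(-9341) = -99*(30 + 114) - 1*(-9341) = -99*144 + 9341 = -14256 + 9341 = -4915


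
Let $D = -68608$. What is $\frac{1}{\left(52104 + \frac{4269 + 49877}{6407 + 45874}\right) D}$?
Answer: $- \frac{52281}{186895284008960} \approx -2.7973 \cdot 10^{-10}$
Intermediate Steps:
$\frac{1}{\left(52104 + \frac{4269 + 49877}{6407 + 45874}\right) D} = \frac{1}{\left(52104 + \frac{4269 + 49877}{6407 + 45874}\right) \left(-68608\right)} = \frac{1}{52104 + \frac{54146}{52281}} \left(- \frac{1}{68608}\right) = \frac{1}{\frac{2724103370}{52281}} \left(- \frac{1}{68608}\right) = \frac{52281}{2724103370} \left(- \frac{1}{68608}\right) = - \frac{52281}{186895284008960}$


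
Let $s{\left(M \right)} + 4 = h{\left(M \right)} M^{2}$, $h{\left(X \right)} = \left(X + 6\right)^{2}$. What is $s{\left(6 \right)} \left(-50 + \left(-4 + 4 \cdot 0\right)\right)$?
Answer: $-279720$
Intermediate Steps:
$h{\left(X \right)} = \left(6 + X\right)^{2}$
$s{\left(M \right)} = -4 + M^{2} \left(6 + M\right)^{2}$ ($s{\left(M \right)} = -4 + \left(6 + M\right)^{2} M^{2} = -4 + M^{2} \left(6 + M\right)^{2}$)
$s{\left(6 \right)} \left(-50 + \left(-4 + 4 \cdot 0\right)\right) = \left(-4 + 6^{2} \left(6 + 6\right)^{2}\right) \left(-50 + \left(-4 + 4 \cdot 0\right)\right) = \left(-4 + 36 \cdot 12^{2}\right) \left(-50 + \left(-4 + 0\right)\right) = \left(-4 + 36 \cdot 144\right) \left(-50 - 4\right) = \left(-4 + 5184\right) \left(-54\right) = 5180 \left(-54\right) = -279720$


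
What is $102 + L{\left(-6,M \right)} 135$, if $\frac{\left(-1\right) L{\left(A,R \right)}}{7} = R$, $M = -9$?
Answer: $8607$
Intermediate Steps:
$L{\left(A,R \right)} = - 7 R$
$102 + L{\left(-6,M \right)} 135 = 102 + \left(-7\right) \left(-9\right) 135 = 102 + 63 \cdot 135 = 102 + 8505 = 8607$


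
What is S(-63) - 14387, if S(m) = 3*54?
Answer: -14225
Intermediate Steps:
S(m) = 162
S(-63) - 14387 = 162 - 14387 = -14225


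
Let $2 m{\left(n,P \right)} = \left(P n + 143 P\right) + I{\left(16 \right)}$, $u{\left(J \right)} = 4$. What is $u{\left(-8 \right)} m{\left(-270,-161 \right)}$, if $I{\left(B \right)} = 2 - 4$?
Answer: $40890$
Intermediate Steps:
$I{\left(B \right)} = -2$ ($I{\left(B \right)} = 2 - 4 = -2$)
$m{\left(n,P \right)} = -1 + \frac{143 P}{2} + \frac{P n}{2}$ ($m{\left(n,P \right)} = \frac{\left(P n + 143 P\right) - 2}{2} = \frac{\left(143 P + P n\right) - 2}{2} = \frac{-2 + 143 P + P n}{2} = -1 + \frac{143 P}{2} + \frac{P n}{2}$)
$u{\left(-8 \right)} m{\left(-270,-161 \right)} = 4 \left(-1 + \frac{143}{2} \left(-161\right) + \frac{1}{2} \left(-161\right) \left(-270\right)\right) = 4 \left(-1 - \frac{23023}{2} + 21735\right) = 4 \cdot \frac{20445}{2} = 40890$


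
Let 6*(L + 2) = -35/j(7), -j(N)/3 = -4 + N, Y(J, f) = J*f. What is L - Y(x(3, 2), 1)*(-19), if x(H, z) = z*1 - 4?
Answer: -2125/54 ≈ -39.352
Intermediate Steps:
x(H, z) = -4 + z (x(H, z) = z - 4 = -4 + z)
j(N) = 12 - 3*N (j(N) = -3*(-4 + N) = 12 - 3*N)
L = -73/54 (L = -2 + (-35/(12 - 3*7))/6 = -2 + (-35/(12 - 21))/6 = -2 + (-35/(-9))/6 = -2 + (-35*(-⅑))/6 = -2 + (⅙)*(35/9) = -2 + 35/54 = -73/54 ≈ -1.3519)
L - Y(x(3, 2), 1)*(-19) = -73/54 - (-4 + 2)*(-19) = -73/54 - (-2)*(-19) = -73/54 - 1*(-2)*(-19) = -73/54 + 2*(-19) = -73/54 - 38 = -2125/54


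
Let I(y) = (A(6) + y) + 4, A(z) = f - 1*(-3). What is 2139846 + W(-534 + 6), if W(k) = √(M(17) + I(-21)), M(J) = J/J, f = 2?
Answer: 2139846 + I*√11 ≈ 2.1398e+6 + 3.3166*I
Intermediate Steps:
M(J) = 1
A(z) = 5 (A(z) = 2 - 1*(-3) = 2 + 3 = 5)
I(y) = 9 + y (I(y) = (5 + y) + 4 = 9 + y)
W(k) = I*√11 (W(k) = √(1 + (9 - 21)) = √(1 - 12) = √(-11) = I*√11)
2139846 + W(-534 + 6) = 2139846 + I*√11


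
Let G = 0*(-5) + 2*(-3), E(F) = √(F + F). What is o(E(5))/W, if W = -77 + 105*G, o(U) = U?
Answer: -√10/707 ≈ -0.0044728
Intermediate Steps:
E(F) = √2*√F (E(F) = √(2*F) = √2*√F)
G = -6 (G = 0 - 6 = -6)
W = -707 (W = -77 + 105*(-6) = -77 - 630 = -707)
o(E(5))/W = (√2*√5)/(-707) = √10*(-1/707) = -√10/707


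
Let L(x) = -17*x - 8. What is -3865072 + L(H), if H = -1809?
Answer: -3834327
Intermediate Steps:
L(x) = -8 - 17*x
-3865072 + L(H) = -3865072 + (-8 - 17*(-1809)) = -3865072 + (-8 + 30753) = -3865072 + 30745 = -3834327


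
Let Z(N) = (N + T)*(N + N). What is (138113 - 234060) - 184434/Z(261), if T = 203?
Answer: -3873219235/40368 ≈ -95948.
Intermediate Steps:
Z(N) = 2*N*(203 + N) (Z(N) = (N + 203)*(N + N) = (203 + N)*(2*N) = 2*N*(203 + N))
(138113 - 234060) - 184434/Z(261) = (138113 - 234060) - 184434*1/(522*(203 + 261)) = -95947 - 184434/(2*261*464) = -95947 - 184434/242208 = -95947 - 184434*1/242208 = -95947 - 30739/40368 = -3873219235/40368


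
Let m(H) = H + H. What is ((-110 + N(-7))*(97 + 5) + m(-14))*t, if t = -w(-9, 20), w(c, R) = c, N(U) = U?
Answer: -107658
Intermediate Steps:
t = 9 (t = -1*(-9) = 9)
m(H) = 2*H
((-110 + N(-7))*(97 + 5) + m(-14))*t = ((-110 - 7)*(97 + 5) + 2*(-14))*9 = (-117*102 - 28)*9 = (-11934 - 28)*9 = -11962*9 = -107658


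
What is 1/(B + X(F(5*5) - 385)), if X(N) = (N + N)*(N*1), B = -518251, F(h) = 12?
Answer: -1/239993 ≈ -4.1668e-6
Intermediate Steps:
X(N) = 2*N² (X(N) = (2*N)*N = 2*N²)
1/(B + X(F(5*5) - 385)) = 1/(-518251 + 2*(12 - 385)²) = 1/(-518251 + 2*(-373)²) = 1/(-518251 + 2*139129) = 1/(-518251 + 278258) = 1/(-239993) = -1/239993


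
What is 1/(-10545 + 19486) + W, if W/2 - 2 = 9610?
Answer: 171881785/8941 ≈ 19224.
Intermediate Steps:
W = 19224 (W = 4 + 2*9610 = 4 + 19220 = 19224)
1/(-10545 + 19486) + W = 1/(-10545 + 19486) + 19224 = 1/8941 + 19224 = 171881785/8941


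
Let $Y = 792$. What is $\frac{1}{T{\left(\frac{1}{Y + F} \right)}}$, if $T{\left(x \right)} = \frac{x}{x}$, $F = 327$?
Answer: $1$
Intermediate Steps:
$T{\left(x \right)} = 1$
$\frac{1}{T{\left(\frac{1}{Y + F} \right)}} = 1^{-1} = 1$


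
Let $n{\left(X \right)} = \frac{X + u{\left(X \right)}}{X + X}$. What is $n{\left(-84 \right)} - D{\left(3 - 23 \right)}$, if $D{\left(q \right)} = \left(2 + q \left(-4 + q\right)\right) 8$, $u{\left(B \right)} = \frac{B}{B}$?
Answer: $- \frac{647725}{168} \approx -3855.5$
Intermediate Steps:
$u{\left(B \right)} = 1$
$n{\left(X \right)} = \frac{1 + X}{2 X}$ ($n{\left(X \right)} = \frac{X + 1}{X + X} = \frac{1 + X}{2 X}$)
$D{\left(q \right)} = 16 + 8 q \left(-4 + q\right)$
$n{\left(-84 \right)} - D{\left(3 - 23 \right)} = \frac{1 - 84}{2 \left(-84\right)} - \left(16 - 32 \left(3 - 23\right) + 8 \left(3 - 23\right)^{2}\right) = \frac{1}{2} \left(- \frac{1}{84}\right) \left(-83\right) - \left(16 - -640 + 8 \left(-20\right)^{2}\right) = \frac{83}{168} - \left(16 + 640 + 8 \cdot 400\right) = \frac{83}{168} - \left(16 + 640 + 3200\right) = \frac{83}{168} - 3856 = - \frac{647725}{168}$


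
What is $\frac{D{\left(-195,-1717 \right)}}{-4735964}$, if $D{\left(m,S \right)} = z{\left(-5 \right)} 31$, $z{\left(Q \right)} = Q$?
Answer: $\frac{155}{4735964} \approx 3.2728 \cdot 10^{-5}$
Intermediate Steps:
$D{\left(m,S \right)} = -155$ ($D{\left(m,S \right)} = \left(-5\right) 31 = -155$)
$\frac{D{\left(-195,-1717 \right)}}{-4735964} = - \frac{155}{-4735964} = \left(-155\right) \left(- \frac{1}{4735964}\right) = \frac{155}{4735964}$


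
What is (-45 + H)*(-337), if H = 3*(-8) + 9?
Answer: 20220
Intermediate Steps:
H = -15 (H = -24 + 9 = -15)
(-45 + H)*(-337) = (-45 - 15)*(-337) = -60*(-337) = 20220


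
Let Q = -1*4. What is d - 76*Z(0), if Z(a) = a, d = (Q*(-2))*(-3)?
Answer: -24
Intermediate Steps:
Q = -4
d = -24 (d = -4*(-2)*(-3) = 8*(-3) = -24)
d - 76*Z(0) = -24 - 76*0 = -24 + 0 = -24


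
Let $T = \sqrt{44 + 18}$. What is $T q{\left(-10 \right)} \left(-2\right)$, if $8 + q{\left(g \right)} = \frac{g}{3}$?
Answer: $\frac{68 \sqrt{62}}{3} \approx 178.48$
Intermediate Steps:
$T = \sqrt{62} \approx 7.874$
$q{\left(g \right)} = -8 + \frac{g}{3}$
$T q{\left(-10 \right)} \left(-2\right) = \sqrt{62} \left(-8 + \frac{1}{3} \left(-10\right)\right) \left(-2\right) = \sqrt{62} \left(-8 - \frac{10}{3}\right) \left(-2\right) = \sqrt{62} \left(- \frac{34}{3}\right) \left(-2\right) = - \frac{34 \sqrt{62}}{3} \left(-2\right) = \frac{68 \sqrt{62}}{3}$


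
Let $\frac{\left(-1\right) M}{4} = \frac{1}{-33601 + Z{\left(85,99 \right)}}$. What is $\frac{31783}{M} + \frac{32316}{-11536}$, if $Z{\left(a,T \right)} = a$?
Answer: $\frac{768037331109}{2884} \approx 2.6631 \cdot 10^{8}$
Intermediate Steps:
$M = \frac{1}{8379}$ ($M = - \frac{4}{-33601 + 85} = - \frac{4}{-33516} = \left(-4\right) \left(- \frac{1}{33516}\right) = \frac{1}{8379} \approx 0.00011935$)
$\frac{31783}{M} + \frac{32316}{-11536} = 31783 \frac{1}{\frac{1}{8379}} + \frac{32316}{-11536} = 31783 \cdot 8379 + 32316 \left(- \frac{1}{11536}\right) = 266309757 - \frac{8079}{2884} = \frac{768037331109}{2884}$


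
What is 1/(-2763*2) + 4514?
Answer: 24944363/5526 ≈ 4514.0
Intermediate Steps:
1/(-2763*2) + 4514 = 1/(-5526) + 4514 = -1/5526 + 4514 = 24944363/5526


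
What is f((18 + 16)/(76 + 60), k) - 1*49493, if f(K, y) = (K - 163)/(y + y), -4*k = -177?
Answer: -5840391/118 ≈ -49495.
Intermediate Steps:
k = 177/4 (k = -¼*(-177) = 177/4 ≈ 44.250)
f(K, y) = (-163 + K)/(2*y) (f(K, y) = (-163 + K)/((2*y)) = (-163 + K)*(1/(2*y)) = (-163 + K)/(2*y))
f((18 + 16)/(76 + 60), k) - 1*49493 = (-163 + (18 + 16)/(76 + 60))/(2*(177/4)) - 1*49493 = (½)*(4/177)*(-163 + 34/136) - 49493 = (½)*(4/177)*(-163 + 34*(1/136)) - 49493 = (½)*(4/177)*(-163 + ¼) - 49493 = (½)*(4/177)*(-651/4) - 49493 = -217/118 - 49493 = -5840391/118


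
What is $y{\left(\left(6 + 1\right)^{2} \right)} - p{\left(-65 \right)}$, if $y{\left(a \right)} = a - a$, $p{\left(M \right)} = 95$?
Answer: $-95$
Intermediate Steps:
$y{\left(a \right)} = 0$
$y{\left(\left(6 + 1\right)^{2} \right)} - p{\left(-65 \right)} = 0 - 95 = -95$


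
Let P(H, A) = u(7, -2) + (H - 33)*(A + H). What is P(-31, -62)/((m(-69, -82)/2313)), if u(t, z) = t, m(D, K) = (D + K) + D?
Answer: -13783167/220 ≈ -62651.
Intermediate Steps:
m(D, K) = K + 2*D
P(H, A) = 7 + (-33 + H)*(A + H) (P(H, A) = 7 + (H - 33)*(A + H) = 7 + (-33 + H)*(A + H))
P(-31, -62)/((m(-69, -82)/2313)) = (7 + (-31)² - 33*(-62) - 33*(-31) - 62*(-31))/(((-82 + 2*(-69))/2313)) = (7 + 961 + 2046 + 1023 + 1922)/(((-82 - 138)*(1/2313))) = 5959/((-220*1/2313)) = 5959/(-220/2313) = 5959*(-2313/220) = -13783167/220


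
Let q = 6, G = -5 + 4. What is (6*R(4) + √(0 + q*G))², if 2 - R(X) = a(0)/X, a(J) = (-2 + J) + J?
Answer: (15 + I*√6)² ≈ 219.0 + 73.485*I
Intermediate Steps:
G = -1
a(J) = -2 + 2*J
R(X) = 2 + 2/X (R(X) = 2 - (-2 + 2*0)/X = 2 - (-2 + 0)/X = 2 - (-2)/X = 2 + 2/X)
(6*R(4) + √(0 + q*G))² = (6*(2 + 2/4) + √(0 + 6*(-1)))² = (6*(2 + 2*(¼)) + √(0 - 6))² = (6*(2 + ½) + √(-6))² = (6*(5/2) + I*√6)² = (15 + I*√6)²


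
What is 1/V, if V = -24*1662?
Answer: -1/39888 ≈ -2.5070e-5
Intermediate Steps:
V = -39888
1/V = 1/(-39888) = -1/39888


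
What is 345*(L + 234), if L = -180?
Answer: 18630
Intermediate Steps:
345*(L + 234) = 345*(-180 + 234) = 345*54 = 18630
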